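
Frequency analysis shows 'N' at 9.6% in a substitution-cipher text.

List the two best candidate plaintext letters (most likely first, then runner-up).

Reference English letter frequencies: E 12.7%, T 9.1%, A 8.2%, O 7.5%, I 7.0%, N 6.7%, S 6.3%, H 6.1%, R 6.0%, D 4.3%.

Step 1: Observed frequency of 'N' is 9.6%.
Step 2: Compute distances to each reference frequency and sort:
  T (9.1%): difference = 0.5% <-- BEST
  A (8.2%): difference = 1.4% <-- RUNNER-UP
  O (7.5%): difference = 2.1%
  I (7.0%): difference = 2.6%
  N (6.7%): difference = 2.9%
Step 3: Most likely is 'T' (9.1%, diff 0.5%); second most likely is 'A' (8.2%, diff 1.4%).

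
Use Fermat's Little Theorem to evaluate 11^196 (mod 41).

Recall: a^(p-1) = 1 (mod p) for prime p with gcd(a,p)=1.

Step 1: Since 41 is prime, by Fermat's Little Theorem: 11^40 = 1 (mod 41).
Step 2: Reduce exponent: 196 mod 40 = 36.
Step 3: So 11^196 = 11^36 (mod 41).
Step 4: 11^36 mod 41 = 31.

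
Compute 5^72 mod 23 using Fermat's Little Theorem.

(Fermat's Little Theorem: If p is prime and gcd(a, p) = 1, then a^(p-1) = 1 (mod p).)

Step 1: Since 23 is prime, by Fermat's Little Theorem: 5^22 = 1 (mod 23).
Step 2: Reduce exponent: 72 mod 22 = 6.
Step 3: So 5^72 = 5^6 (mod 23).
Step 4: 5^6 mod 23 = 8.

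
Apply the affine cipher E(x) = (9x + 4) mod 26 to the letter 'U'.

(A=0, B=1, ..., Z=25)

Step 1: Convert 'U' to number: x = 20.
Step 2: E(20) = (9 * 20 + 4) mod 26 = 184 mod 26 = 2.
Step 3: Convert 2 back to letter: C.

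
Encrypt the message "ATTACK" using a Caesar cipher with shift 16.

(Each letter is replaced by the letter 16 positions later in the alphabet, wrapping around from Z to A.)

Step 1: For each letter, shift forward by 16 positions (mod 26).
  A (position 0) -> position (0+16) mod 26 = 16 -> Q
  T (position 19) -> position (19+16) mod 26 = 9 -> J
  T (position 19) -> position (19+16) mod 26 = 9 -> J
  A (position 0) -> position (0+16) mod 26 = 16 -> Q
  C (position 2) -> position (2+16) mod 26 = 18 -> S
  K (position 10) -> position (10+16) mod 26 = 0 -> A
Result: QJJQSA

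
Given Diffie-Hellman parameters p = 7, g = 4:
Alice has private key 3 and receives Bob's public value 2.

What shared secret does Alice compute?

Step 1: s = B^a mod p = 2^3 mod 7.
  2^1 mod 7 = 2
  2^2 mod 7 = (2 * 2) mod 7 = 4
  2^3 mod 7 = (4 * 2) mod 7 = 1
Result: shared secret = 1.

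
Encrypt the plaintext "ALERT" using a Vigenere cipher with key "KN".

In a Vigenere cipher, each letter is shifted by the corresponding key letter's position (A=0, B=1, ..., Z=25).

Step 1: Repeat key to match plaintext length:
  Plaintext: ALERT
  Key:       KNKNK
Step 2: Encrypt each letter:
  A(0) + K(10) = (0+10) mod 26 = 10 = K
  L(11) + N(13) = (11+13) mod 26 = 24 = Y
  E(4) + K(10) = (4+10) mod 26 = 14 = O
  R(17) + N(13) = (17+13) mod 26 = 4 = E
  T(19) + K(10) = (19+10) mod 26 = 3 = D
Ciphertext: KYOED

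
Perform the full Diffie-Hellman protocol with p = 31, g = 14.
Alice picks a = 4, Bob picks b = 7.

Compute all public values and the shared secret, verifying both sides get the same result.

Step 1: A = g^a mod p = 14^4 mod 31 = 7.
Step 2: B = g^b mod p = 14^7 mod 31 = 19.
Step 3: Alice computes s = B^a mod p = 19^4 mod 31 = 28.
Step 4: Bob computes s = A^b mod p = 7^7 mod 31 = 28.
Both sides agree: shared secret = 28.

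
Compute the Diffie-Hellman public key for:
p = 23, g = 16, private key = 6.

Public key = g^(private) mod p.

Step 1: A = g^a mod p = 16^6 mod 23.
  16^1 mod 23 = 16
  16^2 mod 23 = (16 * 16) mod 23 = 3
  16^3 mod 23 = (3 * 16) mod 23 = 2
  16^4 mod 23 = (2 * 16) mod 23 = 9
  16^5 mod 23 = (9 * 16) mod 23 = 6
  16^6 mod 23 = (6 * 16) mod 23 = 4
Result: A = 4.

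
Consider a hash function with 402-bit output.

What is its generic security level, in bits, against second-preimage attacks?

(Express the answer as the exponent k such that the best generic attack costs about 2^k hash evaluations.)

Step 1: The hash has a 402-bit output.
Step 2: Second-preimage resistance means: given a specific input x, it should be infeasible to find a different y with h(y) = h(x).
With a 402-bit output, a generic search for a second preimage costs about 2^402 evaluations (each trial matches the fixed target with probability 2^-402).
Step 3: Security level = 402 bits.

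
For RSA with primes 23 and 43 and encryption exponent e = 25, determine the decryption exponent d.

Step 1: n = 23 * 43 = 989.
Step 2: phi(n) = 22 * 42 = 924.
Step 3: Find d such that 25 * d = 1 (mod 924).
Step 4: d = 25^(-1) mod 924 = 37.
Verification: 25 * 37 = 925 = 1 * 924 + 1.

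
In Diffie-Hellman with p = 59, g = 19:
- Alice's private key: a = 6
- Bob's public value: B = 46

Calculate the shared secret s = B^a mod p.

Step 1: s = B^a mod p = 46^6 mod 59.
  46^1 mod 59 = 46
  46^2 mod 59 = (46 * 46) mod 59 = 51
  46^3 mod 59 = (51 * 46) mod 59 = 45
  46^4 mod 59 = (45 * 46) mod 59 = 5
  46^5 mod 59 = (5 * 46) mod 59 = 53
  46^6 mod 59 = (53 * 46) mod 59 = 19
Result: shared secret = 19.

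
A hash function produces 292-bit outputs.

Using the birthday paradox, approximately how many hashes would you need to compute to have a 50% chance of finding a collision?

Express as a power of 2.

Step 1: The birthday paradox gives collision probability ~50% after sqrt(2^n) = 2^(n/2) hashes.
Step 2: For 292-bit output: 2^(292/2) = 2^146.
Step 3: Approximately 2^146 hash computations needed.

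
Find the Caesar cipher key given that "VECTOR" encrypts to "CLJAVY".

Step 1: Compare first letters: V (position 21) -> C (position 2).
Step 2: Shift = (2 - 21) mod 26 = 7.
The shift value is 7.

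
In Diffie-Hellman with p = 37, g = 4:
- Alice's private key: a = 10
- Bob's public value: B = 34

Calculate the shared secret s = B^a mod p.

Step 1: s = B^a mod p = 34^10 mod 37.
  34^1 mod 37 = 34
  34^2 mod 37 = (34 * 34) mod 37 = 9
  34^3 mod 37 = (9 * 34) mod 37 = 10
  34^4 mod 37 = (10 * 34) mod 37 = 7
  34^5 mod 37 = (7 * 34) mod 37 = 16
  34^6 mod 37 = (16 * 34) mod 37 = 26
  34^7 mod 37 = (26 * 34) mod 37 = 33
  34^8 mod 37 = (33 * 34) mod 37 = 12
  34^9 mod 37 = (12 * 34) mod 37 = 1
  34^10 mod 37 = (1 * 34) mod 37 = 34
Result: shared secret = 34.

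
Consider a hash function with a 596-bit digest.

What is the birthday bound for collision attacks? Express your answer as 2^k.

Step 1: The birthday paradox gives collision probability ~50% after sqrt(2^n) = 2^(n/2) hashes.
Step 2: For 596-bit output: 2^(596/2) = 2^298.
Step 3: Approximately 2^298 hash computations needed.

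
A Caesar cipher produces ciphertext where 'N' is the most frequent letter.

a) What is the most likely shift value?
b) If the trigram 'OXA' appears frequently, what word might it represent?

Step 1: In English, 'E' is the most frequent letter (12.7%).
Step 2: The most frequent ciphertext letter is 'N' (position 13).
Step 3: Shift = (13 - 4) mod 26 = 9.
Step 4: Decrypt 'OXA' by shifting back 9:
  O -> F
  X -> O
  A -> R
Step 5: 'OXA' decrypts to 'FOR'.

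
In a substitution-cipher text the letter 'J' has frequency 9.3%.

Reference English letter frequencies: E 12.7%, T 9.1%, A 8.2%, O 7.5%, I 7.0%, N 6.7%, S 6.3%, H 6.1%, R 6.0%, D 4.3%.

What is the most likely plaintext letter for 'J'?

Step 1: The observed frequency is 9.3%.
Step 2: Compare with English frequencies:
  E: 12.7% (difference: 3.4%)
  T: 9.1% (difference: 0.2%) <-- closest
  A: 8.2% (difference: 1.1%)
  O: 7.5% (difference: 1.8%)
  I: 7.0% (difference: 2.3%)
  N: 6.7% (difference: 2.6%)
  S: 6.3% (difference: 3.0%)
  H: 6.1% (difference: 3.2%)
  R: 6.0% (difference: 3.3%)
  D: 4.3% (difference: 5.0%)
Step 3: 'J' most likely represents 'T' (frequency 9.1%).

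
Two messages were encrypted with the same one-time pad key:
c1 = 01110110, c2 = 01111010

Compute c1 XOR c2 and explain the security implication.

Step 1: c1 XOR c2 = (m1 XOR k) XOR (m2 XOR k).
Step 2: By XOR associativity/commutativity: = m1 XOR m2 XOR k XOR k = m1 XOR m2.
Step 3: 01110110 XOR 01111010 = 00001100 = 12.
Step 4: The key cancels out! An attacker learns m1 XOR m2 = 12, revealing the relationship between plaintexts.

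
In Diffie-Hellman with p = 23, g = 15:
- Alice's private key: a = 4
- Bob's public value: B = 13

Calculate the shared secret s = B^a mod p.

Step 1: s = B^a mod p = 13^4 mod 23.
  13^1 mod 23 = 13
  13^2 mod 23 = (13 * 13) mod 23 = 8
  13^3 mod 23 = (8 * 13) mod 23 = 12
  13^4 mod 23 = (12 * 13) mod 23 = 18
Result: shared secret = 18.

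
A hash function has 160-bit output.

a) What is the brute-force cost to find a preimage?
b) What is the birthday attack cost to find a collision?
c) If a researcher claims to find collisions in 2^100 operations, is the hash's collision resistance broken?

Step 1: Preimage resistance requires brute-force of 2^160 operations.
Step 2: Collision resistance (birthday bound) = 2^(160/2) = 2^80.
Step 3: The claimed attack costs 2^100 operations.
Step 4: Since 2^100 >= 2^80, the claimed attack is no faster than the generic birthday attack, so this does not break collision resistance.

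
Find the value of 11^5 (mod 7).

Step 1: Compute 11^5 mod 7 step by step, reducing modulo 7 at each step.
  11^1 mod 7 = 4
  11^2 mod 7 = (4 * 11) mod 7 = 2
  11^3 mod 7 = (2 * 11) mod 7 = 1
  11^4 mod 7 = (1 * 11) mod 7 = 4
  11^5 mod 7 = (4 * 11) mod 7 = 2
Step 2: Result = 2.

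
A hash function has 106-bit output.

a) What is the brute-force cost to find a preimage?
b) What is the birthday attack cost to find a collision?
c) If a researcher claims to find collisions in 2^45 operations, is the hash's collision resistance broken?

Step 1: Preimage resistance requires brute-force of 2^106 operations.
Step 2: Collision resistance (birthday bound) = 2^(106/2) = 2^53.
Step 3: The claimed attack costs 2^45 operations.
Step 4: Since 2^45 < 2^53, the claimed attack beats the generic birthday bound, so collision resistance is broken.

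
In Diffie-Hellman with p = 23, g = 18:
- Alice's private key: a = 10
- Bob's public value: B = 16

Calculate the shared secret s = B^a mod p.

Step 1: s = B^a mod p = 16^10 mod 23.
  16^1 mod 23 = 16
  16^2 mod 23 = (16 * 16) mod 23 = 3
  16^3 mod 23 = (3 * 16) mod 23 = 2
  16^4 mod 23 = (2 * 16) mod 23 = 9
  16^5 mod 23 = (9 * 16) mod 23 = 6
  16^6 mod 23 = (6 * 16) mod 23 = 4
  16^7 mod 23 = (4 * 16) mod 23 = 18
  16^8 mod 23 = (18 * 16) mod 23 = 12
  16^9 mod 23 = (12 * 16) mod 23 = 8
  16^10 mod 23 = (8 * 16) mod 23 = 13
Result: shared secret = 13.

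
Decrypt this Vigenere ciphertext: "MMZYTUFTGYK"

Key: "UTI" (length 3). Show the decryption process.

Step 1: Key 'UTI' has length 3. Extended key: UTIUTIUTIUT
Step 2: Decrypt each position:
  M(12) - U(20) = 18 = S
  M(12) - T(19) = 19 = T
  Z(25) - I(8) = 17 = R
  Y(24) - U(20) = 4 = E
  T(19) - T(19) = 0 = A
  U(20) - I(8) = 12 = M
  F(5) - U(20) = 11 = L
  T(19) - T(19) = 0 = A
  G(6) - I(8) = 24 = Y
  Y(24) - U(20) = 4 = E
  K(10) - T(19) = 17 = R
Plaintext: STREAMLAYER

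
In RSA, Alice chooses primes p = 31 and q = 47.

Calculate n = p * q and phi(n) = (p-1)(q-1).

Step 1: n = p * q = 31 * 47 = 1457.
Step 2: phi(n) = (p-1)(q-1) = 30 * 46 = 1380.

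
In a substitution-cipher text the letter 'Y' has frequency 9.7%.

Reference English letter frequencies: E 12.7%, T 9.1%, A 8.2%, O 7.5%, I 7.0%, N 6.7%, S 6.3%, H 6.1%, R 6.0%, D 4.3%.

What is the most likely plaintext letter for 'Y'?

Step 1: The observed frequency is 9.7%.
Step 2: Compare with English frequencies:
  E: 12.7% (difference: 3.0%)
  T: 9.1% (difference: 0.6%) <-- closest
  A: 8.2% (difference: 1.5%)
  O: 7.5% (difference: 2.2%)
  I: 7.0% (difference: 2.7%)
  N: 6.7% (difference: 3.0%)
  S: 6.3% (difference: 3.4%)
  H: 6.1% (difference: 3.6%)
  R: 6.0% (difference: 3.7%)
  D: 4.3% (difference: 5.4%)
Step 3: 'Y' most likely represents 'T' (frequency 9.1%).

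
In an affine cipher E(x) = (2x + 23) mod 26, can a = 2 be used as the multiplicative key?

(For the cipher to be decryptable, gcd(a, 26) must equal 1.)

Step 1: Compute gcd(2, 26).
Step 2: gcd(2, 26) = 2.
Since gcd = 2 != 1, 2 shares a common factor with 26, so it cannot be used.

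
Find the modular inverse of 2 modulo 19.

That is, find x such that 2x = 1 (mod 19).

Step 1: We need x such that 2 * x = 1 (mod 19).
Step 2: Using the extended Euclidean algorithm or trial:
  2 * 10 = 20 = 1 * 19 + 1.
Step 3: Since 20 mod 19 = 1, the inverse is x = 10.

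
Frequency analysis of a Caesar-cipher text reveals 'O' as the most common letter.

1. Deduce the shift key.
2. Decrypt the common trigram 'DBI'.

Step 1: In English, 'E' is the most frequent letter (12.7%).
Step 2: The most frequent ciphertext letter is 'O' (position 14).
Step 3: Shift = (14 - 4) mod 26 = 10.
Step 4: Decrypt 'DBI' by shifting back 10:
  D -> T
  B -> R
  I -> Y
Step 5: 'DBI' decrypts to 'TRY'.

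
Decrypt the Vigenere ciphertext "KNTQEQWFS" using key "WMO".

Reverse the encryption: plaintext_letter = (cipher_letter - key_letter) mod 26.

Step 1: Extend key: WMOWMOWMO
Step 2: Decrypt each letter (c - k) mod 26:
  K(10) - W(22) = (10-22) mod 26 = 14 = O
  N(13) - M(12) = (13-12) mod 26 = 1 = B
  T(19) - O(14) = (19-14) mod 26 = 5 = F
  Q(16) - W(22) = (16-22) mod 26 = 20 = U
  E(4) - M(12) = (4-12) mod 26 = 18 = S
  Q(16) - O(14) = (16-14) mod 26 = 2 = C
  W(22) - W(22) = (22-22) mod 26 = 0 = A
  F(5) - M(12) = (5-12) mod 26 = 19 = T
  S(18) - O(14) = (18-14) mod 26 = 4 = E
Plaintext: OBFUSCATE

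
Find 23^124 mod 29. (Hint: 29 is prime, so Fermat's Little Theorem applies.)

Step 1: Since 29 is prime, by Fermat's Little Theorem: 23^28 = 1 (mod 29).
Step 2: Reduce exponent: 124 mod 28 = 12.
Step 3: So 23^124 = 23^12 (mod 29).
Step 4: 23^12 mod 29 = 25.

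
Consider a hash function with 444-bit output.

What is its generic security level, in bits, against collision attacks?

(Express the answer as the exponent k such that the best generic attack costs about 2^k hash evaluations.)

Step 1: The hash has a 444-bit output.
Step 2: Collision resistance means it should be infeasible to find any x != y with h(x) = h(y).
By the birthday bound, a generic collision search succeeds after about sqrt(2^444) = 2^(444/2) = 2^222 evaluations.
Step 3: Security level = 222 bits.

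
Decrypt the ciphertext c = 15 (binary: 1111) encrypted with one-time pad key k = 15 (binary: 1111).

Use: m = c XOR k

Step 1: XOR ciphertext with key:
  Ciphertext: 1111
  Key:        1111
  XOR:        0000
Step 2: Plaintext = 0000 = 0 in decimal.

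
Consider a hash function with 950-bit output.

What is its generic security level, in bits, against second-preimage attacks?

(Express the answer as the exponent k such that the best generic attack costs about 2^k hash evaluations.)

Step 1: The hash has a 950-bit output.
Step 2: Second-preimage resistance means: given a specific input x, it should be infeasible to find a different y with h(y) = h(x).
With a 950-bit output, a generic search for a second preimage costs about 2^950 evaluations (each trial matches the fixed target with probability 2^-950).
Step 3: Security level = 950 bits.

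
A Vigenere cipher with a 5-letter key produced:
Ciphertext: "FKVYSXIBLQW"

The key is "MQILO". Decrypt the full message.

Step 1: Key 'MQILO' has length 5. Extended key: MQILOMQILOM
Step 2: Decrypt each position:
  F(5) - M(12) = 19 = T
  K(10) - Q(16) = 20 = U
  V(21) - I(8) = 13 = N
  Y(24) - L(11) = 13 = N
  S(18) - O(14) = 4 = E
  X(23) - M(12) = 11 = L
  I(8) - Q(16) = 18 = S
  B(1) - I(8) = 19 = T
  L(11) - L(11) = 0 = A
  Q(16) - O(14) = 2 = C
  W(22) - M(12) = 10 = K
Plaintext: TUNNELSTACK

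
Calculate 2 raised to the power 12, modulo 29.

Step 1: Compute 2^12 mod 29 step by step, reducing modulo 29 at each step.
  2^1 mod 29 = 2
  2^2 mod 29 = (2 * 2) mod 29 = 4
  2^3 mod 29 = (4 * 2) mod 29 = 8
  2^4 mod 29 = (8 * 2) mod 29 = 16
  2^5 mod 29 = (16 * 2) mod 29 = 3
  2^6 mod 29 = (3 * 2) mod 29 = 6
  2^7 mod 29 = (6 * 2) mod 29 = 12
  2^8 mod 29 = (12 * 2) mod 29 = 24
  2^9 mod 29 = (24 * 2) mod 29 = 19
  2^10 mod 29 = (19 * 2) mod 29 = 9
  2^11 mod 29 = (9 * 2) mod 29 = 18
  2^12 mod 29 = (18 * 2) mod 29 = 7
Step 2: Result = 7.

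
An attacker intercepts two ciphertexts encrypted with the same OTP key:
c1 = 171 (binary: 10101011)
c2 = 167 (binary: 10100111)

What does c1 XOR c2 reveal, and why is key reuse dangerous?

Step 1: c1 XOR c2 = (m1 XOR k) XOR (m2 XOR k).
Step 2: By XOR associativity/commutativity: = m1 XOR m2 XOR k XOR k = m1 XOR m2.
Step 3: 10101011 XOR 10100111 = 00001100 = 12.
Step 4: The key cancels out! An attacker learns m1 XOR m2 = 12, revealing the relationship between plaintexts.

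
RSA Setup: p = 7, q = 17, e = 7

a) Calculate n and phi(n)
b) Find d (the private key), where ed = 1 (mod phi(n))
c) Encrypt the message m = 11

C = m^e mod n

Step 1: n = 7 * 17 = 119.
Step 2: phi(n) = (7-1)(17-1) = 6 * 16 = 96.
Step 3: Find d = 7^(-1) mod 96 = 55.
  Verify: 7 * 55 = 385 = 1 (mod 96).
Step 4: C = 11^7 mod 119 = 88.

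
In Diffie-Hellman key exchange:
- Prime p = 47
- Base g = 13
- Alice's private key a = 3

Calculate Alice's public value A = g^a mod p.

Step 1: A = g^a mod p = 13^3 mod 47.
  13^1 mod 47 = 13
  13^2 mod 47 = (13 * 13) mod 47 = 28
  13^3 mod 47 = (28 * 13) mod 47 = 35
Result: A = 35.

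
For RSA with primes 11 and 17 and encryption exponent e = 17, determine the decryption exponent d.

Step 1: n = 11 * 17 = 187.
Step 2: phi(n) = 10 * 16 = 160.
Step 3: Find d such that 17 * d = 1 (mod 160).
Step 4: d = 17^(-1) mod 160 = 113.
Verification: 17 * 113 = 1921 = 12 * 160 + 1.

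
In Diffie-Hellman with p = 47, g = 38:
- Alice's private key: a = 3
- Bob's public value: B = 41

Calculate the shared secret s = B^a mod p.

Step 1: s = B^a mod p = 41^3 mod 47.
  41^1 mod 47 = 41
  41^2 mod 47 = (41 * 41) mod 47 = 36
  41^3 mod 47 = (36 * 41) mod 47 = 19
Result: shared secret = 19.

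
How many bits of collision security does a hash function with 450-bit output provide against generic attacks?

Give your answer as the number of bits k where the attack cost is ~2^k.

Step 1: The hash has a 450-bit output.
Step 2: Collision resistance means it should be infeasible to find any x != y with h(x) = h(y).
By the birthday bound, a generic collision search succeeds after about sqrt(2^450) = 2^(450/2) = 2^225 evaluations.
Step 3: Security level = 225 bits.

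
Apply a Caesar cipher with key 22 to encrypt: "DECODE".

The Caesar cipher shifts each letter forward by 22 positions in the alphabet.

Step 1: For each letter, shift forward by 22 positions (mod 26).
  D (position 3) -> position (3+22) mod 26 = 25 -> Z
  E (position 4) -> position (4+22) mod 26 = 0 -> A
  C (position 2) -> position (2+22) mod 26 = 24 -> Y
  O (position 14) -> position (14+22) mod 26 = 10 -> K
  D (position 3) -> position (3+22) mod 26 = 25 -> Z
  E (position 4) -> position (4+22) mod 26 = 0 -> A
Result: ZAYKZA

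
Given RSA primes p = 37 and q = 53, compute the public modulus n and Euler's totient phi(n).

Step 1: n = p * q = 37 * 53 = 1961.
Step 2: phi(n) = (p-1)(q-1) = 36 * 52 = 1872.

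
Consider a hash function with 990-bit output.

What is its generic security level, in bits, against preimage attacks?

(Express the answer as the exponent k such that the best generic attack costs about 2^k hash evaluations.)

Step 1: The hash has a 990-bit output.
Step 2: Preimage resistance means: given a digest h(x), it should be infeasible to find any input that hashes to it.
With a 990-bit output there are 2^990 possible digests, so a generic brute-force preimage search costs about 2^990 evaluations.
Step 3: Security level = 990 bits.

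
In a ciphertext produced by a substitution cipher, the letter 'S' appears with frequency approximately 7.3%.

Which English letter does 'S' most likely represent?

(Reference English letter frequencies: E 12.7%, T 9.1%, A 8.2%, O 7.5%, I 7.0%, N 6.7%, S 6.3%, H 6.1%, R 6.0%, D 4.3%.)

Step 1: The observed frequency is 7.3%.
Step 2: Compare with English frequencies:
  E: 12.7% (difference: 5.4%)
  T: 9.1% (difference: 1.8%)
  A: 8.2% (difference: 0.9%)
  O: 7.5% (difference: 0.2%) <-- closest
  I: 7.0% (difference: 0.3%)
  N: 6.7% (difference: 0.6%)
  S: 6.3% (difference: 1.0%)
  H: 6.1% (difference: 1.2%)
  R: 6.0% (difference: 1.3%)
  D: 4.3% (difference: 3.0%)
Step 3: 'S' most likely represents 'O' (frequency 7.5%).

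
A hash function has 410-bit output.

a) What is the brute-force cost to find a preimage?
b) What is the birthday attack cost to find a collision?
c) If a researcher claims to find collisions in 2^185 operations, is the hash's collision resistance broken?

Step 1: Preimage resistance requires brute-force of 2^410 operations.
Step 2: Collision resistance (birthday bound) = 2^(410/2) = 2^205.
Step 3: The claimed attack costs 2^185 operations.
Step 4: Since 2^185 < 2^205, the claimed attack beats the generic birthday bound, so collision resistance is broken.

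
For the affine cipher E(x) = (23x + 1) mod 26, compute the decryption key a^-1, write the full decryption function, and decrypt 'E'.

Step 1: Find a^-1, the modular inverse of 23 mod 26.
Step 2: We need 23 * a^-1 = 1 (mod 26).
Step 3: 23 * 17 = 391 = 15 * 26 + 1, so a^-1 = 17.
Step 4: D(y) = 17(y - 1) mod 26.
Step 5: Apply to 'E' (y = 4): D(4) = 17 * (4 - 1) mod 26 = 17 * 3 mod 26 = 25 -> 'Z'.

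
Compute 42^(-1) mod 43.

Step 1: We need x such that 42 * x = 1 (mod 43).
Step 2: Using the extended Euclidean algorithm or trial:
  42 * 42 = 1764 = 41 * 43 + 1.
Step 3: Since 1764 mod 43 = 1, the inverse is x = 42.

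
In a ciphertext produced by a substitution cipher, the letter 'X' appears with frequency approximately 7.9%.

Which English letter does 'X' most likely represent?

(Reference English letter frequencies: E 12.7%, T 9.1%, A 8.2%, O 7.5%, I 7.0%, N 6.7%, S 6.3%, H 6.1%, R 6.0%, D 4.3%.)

Step 1: The observed frequency is 7.9%.
Step 2: Compare with English frequencies:
  E: 12.7% (difference: 4.8%)
  T: 9.1% (difference: 1.2%)
  A: 8.2% (difference: 0.3%) <-- closest
  O: 7.5% (difference: 0.4%)
  I: 7.0% (difference: 0.9%)
  N: 6.7% (difference: 1.2%)
  S: 6.3% (difference: 1.6%)
  H: 6.1% (difference: 1.8%)
  R: 6.0% (difference: 1.9%)
  D: 4.3% (difference: 3.6%)
Step 3: 'X' most likely represents 'A' (frequency 8.2%).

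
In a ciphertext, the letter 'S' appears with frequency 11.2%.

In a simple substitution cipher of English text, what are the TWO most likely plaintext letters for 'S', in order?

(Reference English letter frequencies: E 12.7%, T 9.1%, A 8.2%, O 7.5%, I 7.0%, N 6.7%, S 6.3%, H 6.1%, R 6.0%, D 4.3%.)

Step 1: Observed frequency of 'S' is 11.2%.
Step 2: Compute distances to each reference frequency and sort:
  E (12.7%): difference = 1.5% <-- BEST
  T (9.1%): difference = 2.1% <-- RUNNER-UP
  A (8.2%): difference = 3.0%
  O (7.5%): difference = 3.7%
  I (7.0%): difference = 4.2%
Step 3: Most likely is 'E' (12.7%, diff 1.5%); second most likely is 'T' (9.1%, diff 2.1%).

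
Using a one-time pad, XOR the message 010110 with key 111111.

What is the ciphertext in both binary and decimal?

Step 1: Write out the XOR operation bit by bit:
  Message: 010110
  Key:     111111
  XOR:     101001
Step 2: Convert to decimal: 101001 = 41.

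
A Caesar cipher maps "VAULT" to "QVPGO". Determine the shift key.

Step 1: Compare first letters: V (position 21) -> Q (position 16).
Step 2: Shift = (16 - 21) mod 26 = 21.
The shift value is 21.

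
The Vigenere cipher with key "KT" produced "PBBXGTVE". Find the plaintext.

Step 1: Extend key: KTKTKTKT
Step 2: Decrypt each letter (c - k) mod 26:
  P(15) - K(10) = (15-10) mod 26 = 5 = F
  B(1) - T(19) = (1-19) mod 26 = 8 = I
  B(1) - K(10) = (1-10) mod 26 = 17 = R
  X(23) - T(19) = (23-19) mod 26 = 4 = E
  G(6) - K(10) = (6-10) mod 26 = 22 = W
  T(19) - T(19) = (19-19) mod 26 = 0 = A
  V(21) - K(10) = (21-10) mod 26 = 11 = L
  E(4) - T(19) = (4-19) mod 26 = 11 = L
Plaintext: FIREWALL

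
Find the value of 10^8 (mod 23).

Step 1: Compute 10^8 mod 23 step by step, reducing modulo 23 at each step.
  10^1 mod 23 = 10
  10^2 mod 23 = (10 * 10) mod 23 = 8
  10^3 mod 23 = (8 * 10) mod 23 = 11
  10^4 mod 23 = (11 * 10) mod 23 = 18
  10^5 mod 23 = (18 * 10) mod 23 = 19
  10^6 mod 23 = (19 * 10) mod 23 = 6
  10^7 mod 23 = (6 * 10) mod 23 = 14
  10^8 mod 23 = (14 * 10) mod 23 = 2
Step 2: Result = 2.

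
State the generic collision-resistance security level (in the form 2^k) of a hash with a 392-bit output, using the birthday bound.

Step 1: The birthday paradox gives collision probability ~50% after sqrt(2^n) = 2^(n/2) hashes.
Step 2: For 392-bit output: 2^(392/2) = 2^196.
Step 3: Approximately 2^196 hash computations needed.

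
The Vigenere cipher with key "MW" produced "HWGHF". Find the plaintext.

Step 1: Extend key: MWMWM
Step 2: Decrypt each letter (c - k) mod 26:
  H(7) - M(12) = (7-12) mod 26 = 21 = V
  W(22) - W(22) = (22-22) mod 26 = 0 = A
  G(6) - M(12) = (6-12) mod 26 = 20 = U
  H(7) - W(22) = (7-22) mod 26 = 11 = L
  F(5) - M(12) = (5-12) mod 26 = 19 = T
Plaintext: VAULT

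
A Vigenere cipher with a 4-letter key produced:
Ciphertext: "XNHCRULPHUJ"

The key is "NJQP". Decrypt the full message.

Step 1: Key 'NJQP' has length 4. Extended key: NJQPNJQPNJQ
Step 2: Decrypt each position:
  X(23) - N(13) = 10 = K
  N(13) - J(9) = 4 = E
  H(7) - Q(16) = 17 = R
  C(2) - P(15) = 13 = N
  R(17) - N(13) = 4 = E
  U(20) - J(9) = 11 = L
  L(11) - Q(16) = 21 = V
  P(15) - P(15) = 0 = A
  H(7) - N(13) = 20 = U
  U(20) - J(9) = 11 = L
  J(9) - Q(16) = 19 = T
Plaintext: KERNELVAULT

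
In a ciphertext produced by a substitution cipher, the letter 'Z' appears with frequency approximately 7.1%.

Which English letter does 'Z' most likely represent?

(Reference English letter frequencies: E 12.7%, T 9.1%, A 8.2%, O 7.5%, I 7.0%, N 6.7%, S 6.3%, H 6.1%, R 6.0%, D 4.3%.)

Step 1: The observed frequency is 7.1%.
Step 2: Compare with English frequencies:
  E: 12.7% (difference: 5.6%)
  T: 9.1% (difference: 2.0%)
  A: 8.2% (difference: 1.1%)
  O: 7.5% (difference: 0.4%)
  I: 7.0% (difference: 0.1%) <-- closest
  N: 6.7% (difference: 0.4%)
  S: 6.3% (difference: 0.8%)
  H: 6.1% (difference: 1.0%)
  R: 6.0% (difference: 1.1%)
  D: 4.3% (difference: 2.8%)
Step 3: 'Z' most likely represents 'I' (frequency 7.0%).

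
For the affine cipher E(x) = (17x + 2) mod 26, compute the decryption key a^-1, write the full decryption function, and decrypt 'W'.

Step 1: Find a^-1, the modular inverse of 17 mod 26.
Step 2: We need 17 * a^-1 = 1 (mod 26).
Step 3: 17 * 23 = 391 = 15 * 26 + 1, so a^-1 = 23.
Step 4: D(y) = 23(y - 2) mod 26.
Step 5: Apply to 'W' (y = 22): D(22) = 23 * (22 - 2) mod 26 = 23 * 20 mod 26 = 18 -> 'S'.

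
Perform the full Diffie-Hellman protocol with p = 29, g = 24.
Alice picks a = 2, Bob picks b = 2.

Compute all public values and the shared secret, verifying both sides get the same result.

Step 1: A = g^a mod p = 24^2 mod 29 = 25.
Step 2: B = g^b mod p = 24^2 mod 29 = 25.
Step 3: Alice computes s = B^a mod p = 25^2 mod 29 = 16.
Step 4: Bob computes s = A^b mod p = 25^2 mod 29 = 16.
Both sides agree: shared secret = 16.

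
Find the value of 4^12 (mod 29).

Step 1: Compute 4^12 mod 29 step by step, reducing modulo 29 at each step.
  4^1 mod 29 = 4
  4^2 mod 29 = (4 * 4) mod 29 = 16
  4^3 mod 29 = (16 * 4) mod 29 = 6
  4^4 mod 29 = (6 * 4) mod 29 = 24
  4^5 mod 29 = (24 * 4) mod 29 = 9
  4^6 mod 29 = (9 * 4) mod 29 = 7
  4^7 mod 29 = (7 * 4) mod 29 = 28
  4^8 mod 29 = (28 * 4) mod 29 = 25
  4^9 mod 29 = (25 * 4) mod 29 = 13
  4^10 mod 29 = (13 * 4) mod 29 = 23
  4^11 mod 29 = (23 * 4) mod 29 = 5
  4^12 mod 29 = (5 * 4) mod 29 = 20
Step 2: Result = 20.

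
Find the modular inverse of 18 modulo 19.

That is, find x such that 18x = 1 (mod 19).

Step 1: We need x such that 18 * x = 1 (mod 19).
Step 2: Using the extended Euclidean algorithm or trial:
  18 * 18 = 324 = 17 * 19 + 1.
Step 3: Since 324 mod 19 = 1, the inverse is x = 18.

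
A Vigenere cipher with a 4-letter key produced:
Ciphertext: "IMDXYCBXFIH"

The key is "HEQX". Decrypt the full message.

Step 1: Key 'HEQX' has length 4. Extended key: HEQXHEQXHEQ
Step 2: Decrypt each position:
  I(8) - H(7) = 1 = B
  M(12) - E(4) = 8 = I
  D(3) - Q(16) = 13 = N
  X(23) - X(23) = 0 = A
  Y(24) - H(7) = 17 = R
  C(2) - E(4) = 24 = Y
  B(1) - Q(16) = 11 = L
  X(23) - X(23) = 0 = A
  F(5) - H(7) = 24 = Y
  I(8) - E(4) = 4 = E
  H(7) - Q(16) = 17 = R
Plaintext: BINARYLAYER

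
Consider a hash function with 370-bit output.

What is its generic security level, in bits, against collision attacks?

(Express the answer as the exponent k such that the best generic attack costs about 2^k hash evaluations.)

Step 1: The hash has a 370-bit output.
Step 2: Collision resistance means it should be infeasible to find any x != y with h(x) = h(y).
By the birthday bound, a generic collision search succeeds after about sqrt(2^370) = 2^(370/2) = 2^185 evaluations.
Step 3: Security level = 185 bits.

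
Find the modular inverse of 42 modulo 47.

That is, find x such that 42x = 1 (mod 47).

Step 1: We need x such that 42 * x = 1 (mod 47).
Step 2: Using the extended Euclidean algorithm or trial:
  42 * 28 = 1176 = 25 * 47 + 1.
Step 3: Since 1176 mod 47 = 1, the inverse is x = 28.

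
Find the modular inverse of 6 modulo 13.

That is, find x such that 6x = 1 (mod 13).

Step 1: We need x such that 6 * x = 1 (mod 13).
Step 2: Using the extended Euclidean algorithm or trial:
  6 * 11 = 66 = 5 * 13 + 1.
Step 3: Since 66 mod 13 = 1, the inverse is x = 11.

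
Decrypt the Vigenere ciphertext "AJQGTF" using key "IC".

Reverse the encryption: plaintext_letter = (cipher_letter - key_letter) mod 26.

Step 1: Extend key: ICICIC
Step 2: Decrypt each letter (c - k) mod 26:
  A(0) - I(8) = (0-8) mod 26 = 18 = S
  J(9) - C(2) = (9-2) mod 26 = 7 = H
  Q(16) - I(8) = (16-8) mod 26 = 8 = I
  G(6) - C(2) = (6-2) mod 26 = 4 = E
  T(19) - I(8) = (19-8) mod 26 = 11 = L
  F(5) - C(2) = (5-2) mod 26 = 3 = D
Plaintext: SHIELD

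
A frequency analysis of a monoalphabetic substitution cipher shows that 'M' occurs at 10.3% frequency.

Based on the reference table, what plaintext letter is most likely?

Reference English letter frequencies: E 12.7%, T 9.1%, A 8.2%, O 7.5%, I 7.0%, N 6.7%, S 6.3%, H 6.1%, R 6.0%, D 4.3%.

Step 1: The observed frequency is 10.3%.
Step 2: Compare with English frequencies:
  E: 12.7% (difference: 2.4%)
  T: 9.1% (difference: 1.2%) <-- closest
  A: 8.2% (difference: 2.1%)
  O: 7.5% (difference: 2.8%)
  I: 7.0% (difference: 3.3%)
  N: 6.7% (difference: 3.6%)
  S: 6.3% (difference: 4.0%)
  H: 6.1% (difference: 4.2%)
  R: 6.0% (difference: 4.3%)
  D: 4.3% (difference: 6.0%)
Step 3: 'M' most likely represents 'T' (frequency 9.1%).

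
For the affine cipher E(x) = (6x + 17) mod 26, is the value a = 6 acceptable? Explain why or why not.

Step 1: Compute gcd(6, 26).
Step 2: gcd(6, 26) = 2.
Since gcd = 2 != 1, 6 shares a common factor with 26, so it cannot be used.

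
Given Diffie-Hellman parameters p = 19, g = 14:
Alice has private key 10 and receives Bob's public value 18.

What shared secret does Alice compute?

Step 1: s = B^a mod p = 18^10 mod 19.
  18^1 mod 19 = 18
  18^2 mod 19 = (18 * 18) mod 19 = 1
  18^3 mod 19 = (1 * 18) mod 19 = 18
  18^4 mod 19 = (18 * 18) mod 19 = 1
  18^5 mod 19 = (1 * 18) mod 19 = 18
  18^6 mod 19 = (18 * 18) mod 19 = 1
  18^7 mod 19 = (1 * 18) mod 19 = 18
  18^8 mod 19 = (18 * 18) mod 19 = 1
  18^9 mod 19 = (1 * 18) mod 19 = 18
  18^10 mod 19 = (18 * 18) mod 19 = 1
Result: shared secret = 1.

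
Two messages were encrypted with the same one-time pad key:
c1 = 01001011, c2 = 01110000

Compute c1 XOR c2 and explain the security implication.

Step 1: c1 XOR c2 = (m1 XOR k) XOR (m2 XOR k).
Step 2: By XOR associativity/commutativity: = m1 XOR m2 XOR k XOR k = m1 XOR m2.
Step 3: 01001011 XOR 01110000 = 00111011 = 59.
Step 4: The key cancels out! An attacker learns m1 XOR m2 = 59, revealing the relationship between plaintexts.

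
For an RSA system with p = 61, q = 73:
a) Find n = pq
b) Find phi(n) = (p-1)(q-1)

Step 1: n = p * q = 61 * 73 = 4453.
Step 2: phi(n) = (p-1)(q-1) = 60 * 72 = 4320.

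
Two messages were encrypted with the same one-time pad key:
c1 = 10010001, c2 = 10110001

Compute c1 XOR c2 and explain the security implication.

Step 1: c1 XOR c2 = (m1 XOR k) XOR (m2 XOR k).
Step 2: By XOR associativity/commutativity: = m1 XOR m2 XOR k XOR k = m1 XOR m2.
Step 3: 10010001 XOR 10110001 = 00100000 = 32.
Step 4: The key cancels out! An attacker learns m1 XOR m2 = 32, revealing the relationship between plaintexts.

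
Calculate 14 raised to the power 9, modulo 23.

Step 1: Compute 14^9 mod 23 step by step, reducing modulo 23 at each step.
  14^1 mod 23 = 14
  14^2 mod 23 = (14 * 14) mod 23 = 12
  14^3 mod 23 = (12 * 14) mod 23 = 7
  14^4 mod 23 = (7 * 14) mod 23 = 6
  14^5 mod 23 = (6 * 14) mod 23 = 15
  14^6 mod 23 = (15 * 14) mod 23 = 3
  14^7 mod 23 = (3 * 14) mod 23 = 19
  14^8 mod 23 = (19 * 14) mod 23 = 13
  14^9 mod 23 = (13 * 14) mod 23 = 21
Step 2: Result = 21.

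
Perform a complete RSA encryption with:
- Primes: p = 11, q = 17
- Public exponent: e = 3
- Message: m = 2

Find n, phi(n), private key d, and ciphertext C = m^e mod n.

Step 1: n = 11 * 17 = 187.
Step 2: phi(n) = (11-1)(17-1) = 10 * 16 = 160.
Step 3: Find d = 3^(-1) mod 160 = 107.
  Verify: 3 * 107 = 321 = 1 (mod 160).
Step 4: C = 2^3 mod 187 = 8.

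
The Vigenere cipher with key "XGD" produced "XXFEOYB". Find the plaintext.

Step 1: Extend key: XGDXGDX
Step 2: Decrypt each letter (c - k) mod 26:
  X(23) - X(23) = (23-23) mod 26 = 0 = A
  X(23) - G(6) = (23-6) mod 26 = 17 = R
  F(5) - D(3) = (5-3) mod 26 = 2 = C
  E(4) - X(23) = (4-23) mod 26 = 7 = H
  O(14) - G(6) = (14-6) mod 26 = 8 = I
  Y(24) - D(3) = (24-3) mod 26 = 21 = V
  B(1) - X(23) = (1-23) mod 26 = 4 = E
Plaintext: ARCHIVE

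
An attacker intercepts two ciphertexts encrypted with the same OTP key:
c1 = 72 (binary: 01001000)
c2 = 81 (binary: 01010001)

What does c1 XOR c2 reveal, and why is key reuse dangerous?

Step 1: c1 XOR c2 = (m1 XOR k) XOR (m2 XOR k).
Step 2: By XOR associativity/commutativity: = m1 XOR m2 XOR k XOR k = m1 XOR m2.
Step 3: 01001000 XOR 01010001 = 00011001 = 25.
Step 4: The key cancels out! An attacker learns m1 XOR m2 = 25, revealing the relationship between plaintexts.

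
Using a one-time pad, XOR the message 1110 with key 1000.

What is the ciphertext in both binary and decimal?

Step 1: Write out the XOR operation bit by bit:
  Message: 1110
  Key:     1000
  XOR:     0110
Step 2: Convert to decimal: 0110 = 6.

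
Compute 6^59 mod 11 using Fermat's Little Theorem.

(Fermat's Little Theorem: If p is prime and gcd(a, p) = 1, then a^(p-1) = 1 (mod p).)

Step 1: Since 11 is prime, by Fermat's Little Theorem: 6^10 = 1 (mod 11).
Step 2: Reduce exponent: 59 mod 10 = 9.
Step 3: So 6^59 = 6^9 (mod 11).
Step 4: 6^9 mod 11 = 2.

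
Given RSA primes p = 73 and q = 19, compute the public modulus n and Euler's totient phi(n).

Step 1: n = p * q = 73 * 19 = 1387.
Step 2: phi(n) = (p-1)(q-1) = 72 * 18 = 1296.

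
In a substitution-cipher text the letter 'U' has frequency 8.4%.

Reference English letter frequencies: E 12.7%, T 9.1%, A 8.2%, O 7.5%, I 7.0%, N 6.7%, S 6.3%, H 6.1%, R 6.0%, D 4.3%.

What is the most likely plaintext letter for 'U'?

Step 1: The observed frequency is 8.4%.
Step 2: Compare with English frequencies:
  E: 12.7% (difference: 4.3%)
  T: 9.1% (difference: 0.7%)
  A: 8.2% (difference: 0.2%) <-- closest
  O: 7.5% (difference: 0.9%)
  I: 7.0% (difference: 1.4%)
  N: 6.7% (difference: 1.7%)
  S: 6.3% (difference: 2.1%)
  H: 6.1% (difference: 2.3%)
  R: 6.0% (difference: 2.4%)
  D: 4.3% (difference: 4.1%)
Step 3: 'U' most likely represents 'A' (frequency 8.2%).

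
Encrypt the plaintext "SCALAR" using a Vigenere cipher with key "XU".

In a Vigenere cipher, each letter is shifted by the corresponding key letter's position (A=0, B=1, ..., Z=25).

Step 1: Repeat key to match plaintext length:
  Plaintext: SCALAR
  Key:       XUXUXU
Step 2: Encrypt each letter:
  S(18) + X(23) = (18+23) mod 26 = 15 = P
  C(2) + U(20) = (2+20) mod 26 = 22 = W
  A(0) + X(23) = (0+23) mod 26 = 23 = X
  L(11) + U(20) = (11+20) mod 26 = 5 = F
  A(0) + X(23) = (0+23) mod 26 = 23 = X
  R(17) + U(20) = (17+20) mod 26 = 11 = L
Ciphertext: PWXFXL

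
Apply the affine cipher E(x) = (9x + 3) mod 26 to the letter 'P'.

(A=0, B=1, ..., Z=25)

Step 1: Convert 'P' to number: x = 15.
Step 2: E(15) = (9 * 15 + 3) mod 26 = 138 mod 26 = 8.
Step 3: Convert 8 back to letter: I.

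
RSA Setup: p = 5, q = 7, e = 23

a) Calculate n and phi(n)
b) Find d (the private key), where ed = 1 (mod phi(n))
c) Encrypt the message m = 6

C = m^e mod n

Step 1: n = 5 * 7 = 35.
Step 2: phi(n) = (5-1)(7-1) = 4 * 6 = 24.
Step 3: Find d = 23^(-1) mod 24 = 23.
  Verify: 23 * 23 = 529 = 1 (mod 24).
Step 4: C = 6^23 mod 35 = 6.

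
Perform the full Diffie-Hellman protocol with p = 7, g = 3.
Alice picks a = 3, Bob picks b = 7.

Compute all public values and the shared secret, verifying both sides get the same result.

Step 1: A = g^a mod p = 3^3 mod 7 = 6.
Step 2: B = g^b mod p = 3^7 mod 7 = 3.
Step 3: Alice computes s = B^a mod p = 3^3 mod 7 = 6.
Step 4: Bob computes s = A^b mod p = 6^7 mod 7 = 6.
Both sides agree: shared secret = 6.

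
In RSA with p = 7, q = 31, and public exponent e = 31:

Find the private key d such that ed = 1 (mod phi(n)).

Step 1: n = 7 * 31 = 217.
Step 2: phi(n) = 6 * 30 = 180.
Step 3: Find d such that 31 * d = 1 (mod 180).
Step 4: d = 31^(-1) mod 180 = 151.
Verification: 31 * 151 = 4681 = 26 * 180 + 1.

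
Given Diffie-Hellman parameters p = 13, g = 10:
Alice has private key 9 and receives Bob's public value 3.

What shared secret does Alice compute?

Step 1: s = B^a mod p = 3^9 mod 13.
  3^1 mod 13 = 3
  3^2 mod 13 = (3 * 3) mod 13 = 9
  3^3 mod 13 = (9 * 3) mod 13 = 1
  3^4 mod 13 = (1 * 3) mod 13 = 3
  3^5 mod 13 = (3 * 3) mod 13 = 9
  3^6 mod 13 = (9 * 3) mod 13 = 1
  3^7 mod 13 = (1 * 3) mod 13 = 3
  3^8 mod 13 = (3 * 3) mod 13 = 9
  3^9 mod 13 = (9 * 3) mod 13 = 1
Result: shared secret = 1.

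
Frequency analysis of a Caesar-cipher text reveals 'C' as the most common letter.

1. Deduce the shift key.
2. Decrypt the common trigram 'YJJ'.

Step 1: In English, 'E' is the most frequent letter (12.7%).
Step 2: The most frequent ciphertext letter is 'C' (position 2).
Step 3: Shift = (2 - 4) mod 26 = 24.
Step 4: Decrypt 'YJJ' by shifting back 24:
  Y -> A
  J -> L
  J -> L
Step 5: 'YJJ' decrypts to 'ALL'.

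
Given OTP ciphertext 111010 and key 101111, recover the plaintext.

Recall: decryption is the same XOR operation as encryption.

Step 1: XOR ciphertext with key:
  Ciphertext: 111010
  Key:        101111
  XOR:        010101
Step 2: Plaintext = 010101 = 21 in decimal.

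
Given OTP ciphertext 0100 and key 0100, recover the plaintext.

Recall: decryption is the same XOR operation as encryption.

Step 1: XOR ciphertext with key:
  Ciphertext: 0100
  Key:        0100
  XOR:        0000
Step 2: Plaintext = 0000 = 0 in decimal.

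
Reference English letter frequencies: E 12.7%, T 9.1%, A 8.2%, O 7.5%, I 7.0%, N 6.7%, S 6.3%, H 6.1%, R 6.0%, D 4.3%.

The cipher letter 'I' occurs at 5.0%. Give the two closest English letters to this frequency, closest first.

Step 1: Observed frequency of 'I' is 5.0%.
Step 2: Compute distances to each reference frequency and sort:
  D (4.3%): difference = 0.7% <-- BEST
  R (6.0%): difference = 1.0% <-- RUNNER-UP
  H (6.1%): difference = 1.1%
  S (6.3%): difference = 1.3%
  N (6.7%): difference = 1.7%
Step 3: Most likely is 'D' (4.3%, diff 0.7%); second most likely is 'R' (6.0%, diff 1.0%).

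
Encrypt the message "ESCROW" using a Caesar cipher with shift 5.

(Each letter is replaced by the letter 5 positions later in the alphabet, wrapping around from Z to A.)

Step 1: For each letter, shift forward by 5 positions (mod 26).
  E (position 4) -> position (4+5) mod 26 = 9 -> J
  S (position 18) -> position (18+5) mod 26 = 23 -> X
  C (position 2) -> position (2+5) mod 26 = 7 -> H
  R (position 17) -> position (17+5) mod 26 = 22 -> W
  O (position 14) -> position (14+5) mod 26 = 19 -> T
  W (position 22) -> position (22+5) mod 26 = 1 -> B
Result: JXHWTB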